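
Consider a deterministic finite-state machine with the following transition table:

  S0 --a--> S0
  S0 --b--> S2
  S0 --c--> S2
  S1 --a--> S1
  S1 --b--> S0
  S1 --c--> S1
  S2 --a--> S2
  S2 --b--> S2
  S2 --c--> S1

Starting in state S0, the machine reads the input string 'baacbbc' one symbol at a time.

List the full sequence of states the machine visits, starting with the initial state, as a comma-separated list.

Start: S0
  read 'b': S0 --b--> S2
  read 'a': S2 --a--> S2
  read 'a': S2 --a--> S2
  read 'c': S2 --c--> S1
  read 'b': S1 --b--> S0
  read 'b': S0 --b--> S2
  read 'c': S2 --c--> S1

Answer: S0, S2, S2, S2, S1, S0, S2, S1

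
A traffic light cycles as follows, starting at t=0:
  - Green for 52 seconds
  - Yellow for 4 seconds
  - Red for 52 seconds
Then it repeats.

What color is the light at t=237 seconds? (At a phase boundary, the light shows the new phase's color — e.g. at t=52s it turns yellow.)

Cycle length = 52 + 4 + 52 = 108s
t = 237, phase_t = 237 mod 108 = 21
21 < 52 (green end) → GREEN

Answer: green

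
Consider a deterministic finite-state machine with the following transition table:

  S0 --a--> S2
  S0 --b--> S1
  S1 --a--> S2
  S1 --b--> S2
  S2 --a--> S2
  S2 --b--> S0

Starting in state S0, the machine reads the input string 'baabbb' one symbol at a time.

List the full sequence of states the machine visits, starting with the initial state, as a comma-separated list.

Start: S0
  read 'b': S0 --b--> S1
  read 'a': S1 --a--> S2
  read 'a': S2 --a--> S2
  read 'b': S2 --b--> S0
  read 'b': S0 --b--> S1
  read 'b': S1 --b--> S2

Answer: S0, S1, S2, S2, S0, S1, S2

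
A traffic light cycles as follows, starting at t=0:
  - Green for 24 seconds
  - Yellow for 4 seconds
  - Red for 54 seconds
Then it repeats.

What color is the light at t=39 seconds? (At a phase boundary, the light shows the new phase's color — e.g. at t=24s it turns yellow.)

Answer: red

Derivation:
Cycle length = 24 + 4 + 54 = 82s
t = 39, phase_t = 39 mod 82 = 39
39 >= 28 → RED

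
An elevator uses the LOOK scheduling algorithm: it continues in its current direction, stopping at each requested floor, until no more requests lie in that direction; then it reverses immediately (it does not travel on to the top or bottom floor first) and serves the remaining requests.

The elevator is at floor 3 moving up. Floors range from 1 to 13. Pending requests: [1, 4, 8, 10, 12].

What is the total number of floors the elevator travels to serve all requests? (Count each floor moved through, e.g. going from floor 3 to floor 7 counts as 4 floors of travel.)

Start at floor 3 moving up, LOOK stop order: [4, 8, 10, 12, 1]
  3 → 4: |4-3| = 1, total = 1
  4 → 8: |8-4| = 4, total = 5
  8 → 10: |10-8| = 2, total = 7
  10 → 12: |12-10| = 2, total = 9
  12 → 1: |1-12| = 11, total = 20

Answer: 20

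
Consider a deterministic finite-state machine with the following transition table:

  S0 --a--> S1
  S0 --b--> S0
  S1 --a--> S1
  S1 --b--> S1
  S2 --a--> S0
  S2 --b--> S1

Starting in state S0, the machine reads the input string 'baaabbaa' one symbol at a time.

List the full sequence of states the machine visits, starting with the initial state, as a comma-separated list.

Answer: S0, S0, S1, S1, S1, S1, S1, S1, S1

Derivation:
Start: S0
  read 'b': S0 --b--> S0
  read 'a': S0 --a--> S1
  read 'a': S1 --a--> S1
  read 'a': S1 --a--> S1
  read 'b': S1 --b--> S1
  read 'b': S1 --b--> S1
  read 'a': S1 --a--> S1
  read 'a': S1 --a--> S1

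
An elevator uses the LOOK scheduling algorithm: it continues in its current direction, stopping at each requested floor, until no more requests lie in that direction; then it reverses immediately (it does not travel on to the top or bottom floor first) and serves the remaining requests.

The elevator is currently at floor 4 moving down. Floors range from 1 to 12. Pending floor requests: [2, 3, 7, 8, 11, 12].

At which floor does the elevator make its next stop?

Current floor: 4, direction: down
Requests above: [7, 8, 11, 12]
Requests below: [2, 3]
Moving down and requests lie below → nearest below is max([2, 3]) = 3

Answer: 3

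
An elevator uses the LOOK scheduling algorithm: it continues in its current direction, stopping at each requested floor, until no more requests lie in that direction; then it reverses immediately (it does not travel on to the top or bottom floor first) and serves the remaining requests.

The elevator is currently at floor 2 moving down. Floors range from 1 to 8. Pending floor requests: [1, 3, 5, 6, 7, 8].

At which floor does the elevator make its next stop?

Current floor: 2, direction: down
Requests above: [3, 5, 6, 7, 8]
Requests below: [1]
Moving down and requests lie below → nearest below is max([1]) = 1

Answer: 1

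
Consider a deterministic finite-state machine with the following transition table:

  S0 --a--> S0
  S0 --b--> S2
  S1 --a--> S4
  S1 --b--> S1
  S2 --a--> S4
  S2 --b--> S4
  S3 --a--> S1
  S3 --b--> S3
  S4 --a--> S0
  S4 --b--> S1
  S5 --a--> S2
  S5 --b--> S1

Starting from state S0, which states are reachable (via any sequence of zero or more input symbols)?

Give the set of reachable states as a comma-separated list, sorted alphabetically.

Answer: S0, S1, S2, S4

Derivation:
BFS from S0:
  visit S0: S0--a-->S0 (seen), S0--b-->S2 (new)
  visit S2: S2--a-->S4 (new), S2--b-->S4 (seen)
  visit S4: S4--a-->S0 (seen), S4--b-->S1 (new)
  visit S1: S1--a-->S4 (seen), S1--b-->S1 (seen)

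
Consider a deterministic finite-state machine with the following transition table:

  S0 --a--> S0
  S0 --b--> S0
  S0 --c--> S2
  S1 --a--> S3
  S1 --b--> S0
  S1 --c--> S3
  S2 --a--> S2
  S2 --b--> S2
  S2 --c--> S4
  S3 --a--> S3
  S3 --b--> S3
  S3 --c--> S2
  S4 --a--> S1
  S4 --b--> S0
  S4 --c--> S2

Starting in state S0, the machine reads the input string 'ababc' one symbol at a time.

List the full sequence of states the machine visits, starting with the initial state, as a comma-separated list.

Answer: S0, S0, S0, S0, S0, S2

Derivation:
Start: S0
  read 'a': S0 --a--> S0
  read 'b': S0 --b--> S0
  read 'a': S0 --a--> S0
  read 'b': S0 --b--> S0
  read 'c': S0 --c--> S2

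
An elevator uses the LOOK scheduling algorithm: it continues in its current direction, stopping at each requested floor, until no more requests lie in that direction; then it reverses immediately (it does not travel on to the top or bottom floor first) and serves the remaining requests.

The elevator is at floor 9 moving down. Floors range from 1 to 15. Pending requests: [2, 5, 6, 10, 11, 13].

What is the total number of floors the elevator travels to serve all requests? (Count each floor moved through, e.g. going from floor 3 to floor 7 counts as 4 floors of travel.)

Answer: 18

Derivation:
Start at floor 9 moving down, LOOK stop order: [6, 5, 2, 10, 11, 13]
  9 → 6: |6-9| = 3, total = 3
  6 → 5: |5-6| = 1, total = 4
  5 → 2: |2-5| = 3, total = 7
  2 → 10: |10-2| = 8, total = 15
  10 → 11: |11-10| = 1, total = 16
  11 → 13: |13-11| = 2, total = 18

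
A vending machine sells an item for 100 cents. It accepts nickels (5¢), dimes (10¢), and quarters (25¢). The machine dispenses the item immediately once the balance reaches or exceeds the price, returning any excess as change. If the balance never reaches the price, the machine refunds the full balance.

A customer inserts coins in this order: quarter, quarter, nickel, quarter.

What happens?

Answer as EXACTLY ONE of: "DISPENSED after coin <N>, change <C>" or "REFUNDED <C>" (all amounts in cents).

Price: 100¢
Coin 1 (quarter, 25¢): balance = 25¢
Coin 2 (quarter, 25¢): balance = 50¢
Coin 3 (nickel, 5¢): balance = 55¢
Coin 4 (quarter, 25¢): balance = 80¢
All coins inserted, balance 80¢ < price 100¢ → REFUND 80¢

Answer: REFUNDED 80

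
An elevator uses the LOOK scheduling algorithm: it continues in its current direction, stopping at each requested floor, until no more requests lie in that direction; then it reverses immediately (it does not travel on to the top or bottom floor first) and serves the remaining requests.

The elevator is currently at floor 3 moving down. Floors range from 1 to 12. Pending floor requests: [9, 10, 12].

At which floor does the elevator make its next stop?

Current floor: 3, direction: down
Requests above: [9, 10, 12]
Requests below: []
Moving down but no requests below → reverse; nearest above is min([9, 10, 12]) = 9

Answer: 9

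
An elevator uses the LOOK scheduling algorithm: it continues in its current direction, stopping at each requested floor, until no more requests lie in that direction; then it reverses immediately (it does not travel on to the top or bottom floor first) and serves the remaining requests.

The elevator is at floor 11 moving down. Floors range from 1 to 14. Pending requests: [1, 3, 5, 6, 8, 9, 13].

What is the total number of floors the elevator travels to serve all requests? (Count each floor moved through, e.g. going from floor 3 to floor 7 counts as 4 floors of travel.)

Answer: 22

Derivation:
Start at floor 11 moving down, LOOK stop order: [9, 8, 6, 5, 3, 1, 13]
  11 → 9: |9-11| = 2, total = 2
  9 → 8: |8-9| = 1, total = 3
  8 → 6: |6-8| = 2, total = 5
  6 → 5: |5-6| = 1, total = 6
  5 → 3: |3-5| = 2, total = 8
  3 → 1: |1-3| = 2, total = 10
  1 → 13: |13-1| = 12, total = 22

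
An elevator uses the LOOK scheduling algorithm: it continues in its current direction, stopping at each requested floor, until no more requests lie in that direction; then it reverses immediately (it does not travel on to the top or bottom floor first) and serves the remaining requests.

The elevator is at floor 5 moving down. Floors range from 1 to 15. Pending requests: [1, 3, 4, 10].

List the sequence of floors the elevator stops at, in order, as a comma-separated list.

Current: 5, moving DOWN
Serve below first (descending): [4, 3, 1]
Then reverse, serve above (ascending): [10]

Answer: 4, 3, 1, 10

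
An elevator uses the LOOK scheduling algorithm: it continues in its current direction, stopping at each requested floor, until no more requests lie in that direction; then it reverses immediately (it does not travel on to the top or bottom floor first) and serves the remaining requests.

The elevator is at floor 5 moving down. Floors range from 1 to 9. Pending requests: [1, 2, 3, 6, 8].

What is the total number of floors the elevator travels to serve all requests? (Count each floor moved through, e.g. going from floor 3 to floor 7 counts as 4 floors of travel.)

Answer: 11

Derivation:
Start at floor 5 moving down, LOOK stop order: [3, 2, 1, 6, 8]
  5 → 3: |3-5| = 2, total = 2
  3 → 2: |2-3| = 1, total = 3
  2 → 1: |1-2| = 1, total = 4
  1 → 6: |6-1| = 5, total = 9
  6 → 8: |8-6| = 2, total = 11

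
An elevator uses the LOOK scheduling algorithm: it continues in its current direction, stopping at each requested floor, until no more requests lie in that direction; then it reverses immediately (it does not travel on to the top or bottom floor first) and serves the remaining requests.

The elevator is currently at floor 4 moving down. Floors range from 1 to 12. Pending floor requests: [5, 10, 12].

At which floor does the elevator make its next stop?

Answer: 5

Derivation:
Current floor: 4, direction: down
Requests above: [5, 10, 12]
Requests below: []
Moving down but no requests below → reverse; nearest above is min([5, 10, 12]) = 5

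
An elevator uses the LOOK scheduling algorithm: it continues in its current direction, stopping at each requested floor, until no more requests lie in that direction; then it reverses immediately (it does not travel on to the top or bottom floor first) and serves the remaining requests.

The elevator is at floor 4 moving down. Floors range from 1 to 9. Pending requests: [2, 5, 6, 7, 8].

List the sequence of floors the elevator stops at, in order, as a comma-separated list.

Answer: 2, 5, 6, 7, 8

Derivation:
Current: 4, moving DOWN
Serve below first (descending): [2]
Then reverse, serve above (ascending): [5, 6, 7, 8]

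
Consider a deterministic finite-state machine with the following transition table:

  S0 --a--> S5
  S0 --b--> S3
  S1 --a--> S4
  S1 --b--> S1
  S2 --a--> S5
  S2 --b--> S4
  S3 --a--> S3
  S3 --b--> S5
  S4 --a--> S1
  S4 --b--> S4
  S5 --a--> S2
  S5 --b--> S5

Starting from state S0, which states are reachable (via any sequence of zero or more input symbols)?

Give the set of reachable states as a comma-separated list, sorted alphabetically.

Answer: S0, S1, S2, S3, S4, S5

Derivation:
BFS from S0:
  visit S0: S0--a-->S5 (new), S0--b-->S3 (new)
  visit S5: S5--a-->S2 (new), S5--b-->S5 (seen)
  visit S3: S3--a-->S3 (seen), S3--b-->S5 (seen)
  visit S2: S2--a-->S5 (seen), S2--b-->S4 (new)
  visit S4: S4--a-->S1 (new), S4--b-->S4 (seen)
  visit S1: S1--a-->S4 (seen), S1--b-->S1 (seen)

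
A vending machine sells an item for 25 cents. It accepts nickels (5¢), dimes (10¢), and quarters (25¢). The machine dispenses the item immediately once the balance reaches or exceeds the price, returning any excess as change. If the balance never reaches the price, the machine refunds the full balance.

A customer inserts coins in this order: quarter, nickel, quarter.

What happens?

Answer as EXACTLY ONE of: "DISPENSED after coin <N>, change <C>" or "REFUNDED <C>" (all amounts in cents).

Price: 25¢
Coin 1 (quarter, 25¢): balance = 25¢
  → balance >= price → DISPENSE, change = 25 - 25 = 0¢

Answer: DISPENSED after coin 1, change 0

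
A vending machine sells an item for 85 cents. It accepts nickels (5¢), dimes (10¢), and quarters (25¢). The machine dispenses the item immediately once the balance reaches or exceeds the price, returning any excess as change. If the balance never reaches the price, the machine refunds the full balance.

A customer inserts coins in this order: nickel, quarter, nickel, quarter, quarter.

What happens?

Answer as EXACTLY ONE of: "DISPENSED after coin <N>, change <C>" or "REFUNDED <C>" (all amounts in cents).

Price: 85¢
Coin 1 (nickel, 5¢): balance = 5¢
Coin 2 (quarter, 25¢): balance = 30¢
Coin 3 (nickel, 5¢): balance = 35¢
Coin 4 (quarter, 25¢): balance = 60¢
Coin 5 (quarter, 25¢): balance = 85¢
  → balance >= price → DISPENSE, change = 85 - 85 = 0¢

Answer: DISPENSED after coin 5, change 0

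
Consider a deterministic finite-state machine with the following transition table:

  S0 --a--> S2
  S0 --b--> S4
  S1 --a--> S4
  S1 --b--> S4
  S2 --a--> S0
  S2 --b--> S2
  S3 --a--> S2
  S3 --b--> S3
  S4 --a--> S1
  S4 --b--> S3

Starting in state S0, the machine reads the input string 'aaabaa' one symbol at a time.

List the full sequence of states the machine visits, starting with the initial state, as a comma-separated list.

Start: S0
  read 'a': S0 --a--> S2
  read 'a': S2 --a--> S0
  read 'a': S0 --a--> S2
  read 'b': S2 --b--> S2
  read 'a': S2 --a--> S0
  read 'a': S0 --a--> S2

Answer: S0, S2, S0, S2, S2, S0, S2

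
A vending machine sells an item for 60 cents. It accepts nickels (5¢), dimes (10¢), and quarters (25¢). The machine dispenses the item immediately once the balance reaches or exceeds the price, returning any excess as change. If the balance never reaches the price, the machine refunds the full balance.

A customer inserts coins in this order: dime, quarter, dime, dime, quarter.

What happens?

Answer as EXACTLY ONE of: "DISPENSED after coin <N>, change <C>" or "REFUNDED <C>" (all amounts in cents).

Answer: DISPENSED after coin 5, change 20

Derivation:
Price: 60¢
Coin 1 (dime, 10¢): balance = 10¢
Coin 2 (quarter, 25¢): balance = 35¢
Coin 3 (dime, 10¢): balance = 45¢
Coin 4 (dime, 10¢): balance = 55¢
Coin 5 (quarter, 25¢): balance = 80¢
  → balance >= price → DISPENSE, change = 80 - 60 = 20¢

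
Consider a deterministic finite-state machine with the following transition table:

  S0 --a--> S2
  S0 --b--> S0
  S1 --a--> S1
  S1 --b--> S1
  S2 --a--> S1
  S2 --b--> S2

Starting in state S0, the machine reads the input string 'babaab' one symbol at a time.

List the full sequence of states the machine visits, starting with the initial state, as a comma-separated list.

Answer: S0, S0, S2, S2, S1, S1, S1

Derivation:
Start: S0
  read 'b': S0 --b--> S0
  read 'a': S0 --a--> S2
  read 'b': S2 --b--> S2
  read 'a': S2 --a--> S1
  read 'a': S1 --a--> S1
  read 'b': S1 --b--> S1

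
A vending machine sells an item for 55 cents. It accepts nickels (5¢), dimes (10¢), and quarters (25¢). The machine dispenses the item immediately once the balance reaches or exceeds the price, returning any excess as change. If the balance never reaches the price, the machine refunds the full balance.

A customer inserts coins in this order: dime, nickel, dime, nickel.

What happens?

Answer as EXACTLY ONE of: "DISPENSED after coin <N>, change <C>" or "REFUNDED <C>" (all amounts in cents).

Answer: REFUNDED 30

Derivation:
Price: 55¢
Coin 1 (dime, 10¢): balance = 10¢
Coin 2 (nickel, 5¢): balance = 15¢
Coin 3 (dime, 10¢): balance = 25¢
Coin 4 (nickel, 5¢): balance = 30¢
All coins inserted, balance 30¢ < price 55¢ → REFUND 30¢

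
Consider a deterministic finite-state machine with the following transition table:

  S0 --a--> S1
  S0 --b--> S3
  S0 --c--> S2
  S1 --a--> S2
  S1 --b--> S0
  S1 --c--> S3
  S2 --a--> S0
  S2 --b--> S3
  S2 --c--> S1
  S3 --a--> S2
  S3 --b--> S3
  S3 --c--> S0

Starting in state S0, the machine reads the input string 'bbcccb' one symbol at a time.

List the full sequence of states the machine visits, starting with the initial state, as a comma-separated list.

Answer: S0, S3, S3, S0, S2, S1, S0

Derivation:
Start: S0
  read 'b': S0 --b--> S3
  read 'b': S3 --b--> S3
  read 'c': S3 --c--> S0
  read 'c': S0 --c--> S2
  read 'c': S2 --c--> S1
  read 'b': S1 --b--> S0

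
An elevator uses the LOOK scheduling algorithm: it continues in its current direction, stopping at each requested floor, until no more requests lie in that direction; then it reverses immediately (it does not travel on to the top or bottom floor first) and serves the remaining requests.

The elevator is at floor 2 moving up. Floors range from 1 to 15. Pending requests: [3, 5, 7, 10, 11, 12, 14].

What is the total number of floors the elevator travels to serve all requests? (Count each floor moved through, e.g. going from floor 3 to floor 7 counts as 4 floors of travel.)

Start at floor 2 moving up, LOOK stop order: [3, 5, 7, 10, 11, 12, 14]
  2 → 3: |3-2| = 1, total = 1
  3 → 5: |5-3| = 2, total = 3
  5 → 7: |7-5| = 2, total = 5
  7 → 10: |10-7| = 3, total = 8
  10 → 11: |11-10| = 1, total = 9
  11 → 12: |12-11| = 1, total = 10
  12 → 14: |14-12| = 2, total = 12

Answer: 12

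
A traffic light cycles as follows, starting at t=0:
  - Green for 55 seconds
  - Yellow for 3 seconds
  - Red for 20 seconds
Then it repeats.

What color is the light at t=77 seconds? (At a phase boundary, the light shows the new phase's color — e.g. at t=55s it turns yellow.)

Answer: red

Derivation:
Cycle length = 55 + 3 + 20 = 78s
t = 77, phase_t = 77 mod 78 = 77
77 >= 58 → RED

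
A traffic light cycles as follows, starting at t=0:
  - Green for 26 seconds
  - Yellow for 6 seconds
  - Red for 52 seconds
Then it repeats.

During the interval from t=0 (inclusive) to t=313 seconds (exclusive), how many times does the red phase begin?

Cycle = 26+6+52 = 84s
red phase starts at t = k*84 + 32 for k=0,1,2,...
Need k*84+32 < 313 → k < 3.345
k ∈ {0, ..., 3} → 4 starts

Answer: 4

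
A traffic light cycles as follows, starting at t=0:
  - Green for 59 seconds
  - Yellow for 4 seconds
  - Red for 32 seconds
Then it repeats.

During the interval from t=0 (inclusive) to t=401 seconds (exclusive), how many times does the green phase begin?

Cycle = 59+4+32 = 95s
green phase starts at t = k*95 + 0 for k=0,1,2,...
Need k*95+0 < 401 → k < 4.221
k ∈ {0, ..., 4} → 5 starts

Answer: 5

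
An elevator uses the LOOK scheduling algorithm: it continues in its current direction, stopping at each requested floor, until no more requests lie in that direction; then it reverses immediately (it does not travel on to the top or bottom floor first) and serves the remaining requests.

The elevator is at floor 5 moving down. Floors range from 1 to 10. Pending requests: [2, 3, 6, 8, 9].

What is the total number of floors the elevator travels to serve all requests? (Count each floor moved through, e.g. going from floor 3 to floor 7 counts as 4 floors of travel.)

Start at floor 5 moving down, LOOK stop order: [3, 2, 6, 8, 9]
  5 → 3: |3-5| = 2, total = 2
  3 → 2: |2-3| = 1, total = 3
  2 → 6: |6-2| = 4, total = 7
  6 → 8: |8-6| = 2, total = 9
  8 → 9: |9-8| = 1, total = 10

Answer: 10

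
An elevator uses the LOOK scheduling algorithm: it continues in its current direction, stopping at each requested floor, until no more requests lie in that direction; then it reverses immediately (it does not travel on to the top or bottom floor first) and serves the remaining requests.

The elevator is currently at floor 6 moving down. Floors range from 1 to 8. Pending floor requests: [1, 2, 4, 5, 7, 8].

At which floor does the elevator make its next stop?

Current floor: 6, direction: down
Requests above: [7, 8]
Requests below: [1, 2, 4, 5]
Moving down and requests lie below → nearest below is max([1, 2, 4, 5]) = 5

Answer: 5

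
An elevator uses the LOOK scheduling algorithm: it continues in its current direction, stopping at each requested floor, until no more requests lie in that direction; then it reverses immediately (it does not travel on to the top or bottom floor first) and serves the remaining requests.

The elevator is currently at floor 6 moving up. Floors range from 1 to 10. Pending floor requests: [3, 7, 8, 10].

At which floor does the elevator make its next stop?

Current floor: 6, direction: up
Requests above: [7, 8, 10]
Requests below: [3]
Moving up and requests lie above → nearest above is min([7, 8, 10]) = 7

Answer: 7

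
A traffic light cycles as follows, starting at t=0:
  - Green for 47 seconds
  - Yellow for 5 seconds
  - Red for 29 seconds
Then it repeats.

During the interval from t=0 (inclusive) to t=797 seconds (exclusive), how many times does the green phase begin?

Cycle = 47+5+29 = 81s
green phase starts at t = k*81 + 0 for k=0,1,2,...
Need k*81+0 < 797 → k < 9.840
k ∈ {0, ..., 9} → 10 starts

Answer: 10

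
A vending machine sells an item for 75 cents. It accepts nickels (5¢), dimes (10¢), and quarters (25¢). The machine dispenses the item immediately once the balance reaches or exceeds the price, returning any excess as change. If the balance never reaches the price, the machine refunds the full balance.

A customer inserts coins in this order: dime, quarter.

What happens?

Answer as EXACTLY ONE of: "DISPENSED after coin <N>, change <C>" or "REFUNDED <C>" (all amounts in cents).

Answer: REFUNDED 35

Derivation:
Price: 75¢
Coin 1 (dime, 10¢): balance = 10¢
Coin 2 (quarter, 25¢): balance = 35¢
All coins inserted, balance 35¢ < price 75¢ → REFUND 35¢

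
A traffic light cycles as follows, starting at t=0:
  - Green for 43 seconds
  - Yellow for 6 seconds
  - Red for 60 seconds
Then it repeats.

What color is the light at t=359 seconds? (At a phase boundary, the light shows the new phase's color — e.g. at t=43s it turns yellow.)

Answer: green

Derivation:
Cycle length = 43 + 6 + 60 = 109s
t = 359, phase_t = 359 mod 109 = 32
32 < 43 (green end) → GREEN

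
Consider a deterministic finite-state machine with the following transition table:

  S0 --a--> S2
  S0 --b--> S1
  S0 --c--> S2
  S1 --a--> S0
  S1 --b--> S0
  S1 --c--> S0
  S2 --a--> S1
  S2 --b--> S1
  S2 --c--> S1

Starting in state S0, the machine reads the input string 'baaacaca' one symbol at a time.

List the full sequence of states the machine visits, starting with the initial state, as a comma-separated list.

Start: S0
  read 'b': S0 --b--> S1
  read 'a': S1 --a--> S0
  read 'a': S0 --a--> S2
  read 'a': S2 --a--> S1
  read 'c': S1 --c--> S0
  read 'a': S0 --a--> S2
  read 'c': S2 --c--> S1
  read 'a': S1 --a--> S0

Answer: S0, S1, S0, S2, S1, S0, S2, S1, S0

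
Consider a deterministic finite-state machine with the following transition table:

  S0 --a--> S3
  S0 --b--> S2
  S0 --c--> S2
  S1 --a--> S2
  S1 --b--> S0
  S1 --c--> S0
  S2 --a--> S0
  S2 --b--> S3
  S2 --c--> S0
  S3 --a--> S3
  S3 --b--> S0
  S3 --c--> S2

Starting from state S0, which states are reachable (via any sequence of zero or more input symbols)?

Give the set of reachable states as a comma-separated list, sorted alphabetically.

BFS from S0:
  visit S0: S0--a-->S3 (new), S0--b-->S2 (new), S0--c-->S2 (seen)
  visit S3: S3--a-->S3 (seen), S3--b-->S0 (seen), S3--c-->S2 (seen)
  visit S2: S2--a-->S0 (seen), S2--b-->S3 (seen), S2--c-->S0 (seen)

Answer: S0, S2, S3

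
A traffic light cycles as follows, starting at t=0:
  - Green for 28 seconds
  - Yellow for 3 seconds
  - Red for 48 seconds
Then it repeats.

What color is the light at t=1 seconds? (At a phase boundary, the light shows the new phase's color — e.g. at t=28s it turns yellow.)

Answer: green

Derivation:
Cycle length = 28 + 3 + 48 = 79s
t = 1, phase_t = 1 mod 79 = 1
1 < 28 (green end) → GREEN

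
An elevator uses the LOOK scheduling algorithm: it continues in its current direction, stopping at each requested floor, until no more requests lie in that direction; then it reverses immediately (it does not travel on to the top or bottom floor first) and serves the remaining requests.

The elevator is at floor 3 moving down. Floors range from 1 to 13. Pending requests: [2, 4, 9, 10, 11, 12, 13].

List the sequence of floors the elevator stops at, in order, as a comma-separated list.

Answer: 2, 4, 9, 10, 11, 12, 13

Derivation:
Current: 3, moving DOWN
Serve below first (descending): [2]
Then reverse, serve above (ascending): [4, 9, 10, 11, 12, 13]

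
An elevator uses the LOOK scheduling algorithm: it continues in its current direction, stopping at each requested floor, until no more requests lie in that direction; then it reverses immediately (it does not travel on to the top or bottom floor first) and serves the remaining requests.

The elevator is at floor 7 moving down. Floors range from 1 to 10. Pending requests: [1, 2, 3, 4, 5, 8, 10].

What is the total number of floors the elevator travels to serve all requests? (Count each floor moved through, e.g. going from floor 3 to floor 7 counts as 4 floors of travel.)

Answer: 15

Derivation:
Start at floor 7 moving down, LOOK stop order: [5, 4, 3, 2, 1, 8, 10]
  7 → 5: |5-7| = 2, total = 2
  5 → 4: |4-5| = 1, total = 3
  4 → 3: |3-4| = 1, total = 4
  3 → 2: |2-3| = 1, total = 5
  2 → 1: |1-2| = 1, total = 6
  1 → 8: |8-1| = 7, total = 13
  8 → 10: |10-8| = 2, total = 15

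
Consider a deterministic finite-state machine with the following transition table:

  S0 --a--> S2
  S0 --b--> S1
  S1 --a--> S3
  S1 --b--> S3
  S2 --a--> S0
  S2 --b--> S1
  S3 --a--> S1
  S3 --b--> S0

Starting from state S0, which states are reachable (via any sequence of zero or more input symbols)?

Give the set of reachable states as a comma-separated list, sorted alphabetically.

BFS from S0:
  visit S0: S0--a-->S2 (new), S0--b-->S1 (new)
  visit S2: S2--a-->S0 (seen), S2--b-->S1 (seen)
  visit S1: S1--a-->S3 (new), S1--b-->S3 (seen)
  visit S3: S3--a-->S1 (seen), S3--b-->S0 (seen)

Answer: S0, S1, S2, S3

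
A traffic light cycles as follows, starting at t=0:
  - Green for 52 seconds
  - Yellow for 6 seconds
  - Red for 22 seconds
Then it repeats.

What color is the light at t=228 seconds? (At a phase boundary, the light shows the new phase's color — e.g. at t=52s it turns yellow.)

Cycle length = 52 + 6 + 22 = 80s
t = 228, phase_t = 228 mod 80 = 68
68 >= 58 → RED

Answer: red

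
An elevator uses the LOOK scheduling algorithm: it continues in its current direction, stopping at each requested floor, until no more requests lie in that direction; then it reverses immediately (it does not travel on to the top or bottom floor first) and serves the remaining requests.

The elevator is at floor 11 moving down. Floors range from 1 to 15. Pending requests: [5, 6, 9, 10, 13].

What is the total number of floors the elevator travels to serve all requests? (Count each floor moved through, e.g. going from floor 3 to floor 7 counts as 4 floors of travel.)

Answer: 14

Derivation:
Start at floor 11 moving down, LOOK stop order: [10, 9, 6, 5, 13]
  11 → 10: |10-11| = 1, total = 1
  10 → 9: |9-10| = 1, total = 2
  9 → 6: |6-9| = 3, total = 5
  6 → 5: |5-6| = 1, total = 6
  5 → 13: |13-5| = 8, total = 14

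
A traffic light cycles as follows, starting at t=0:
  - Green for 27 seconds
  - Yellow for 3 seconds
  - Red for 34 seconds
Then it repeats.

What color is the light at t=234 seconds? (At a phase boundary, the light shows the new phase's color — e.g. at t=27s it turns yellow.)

Cycle length = 27 + 3 + 34 = 64s
t = 234, phase_t = 234 mod 64 = 42
42 >= 30 → RED

Answer: red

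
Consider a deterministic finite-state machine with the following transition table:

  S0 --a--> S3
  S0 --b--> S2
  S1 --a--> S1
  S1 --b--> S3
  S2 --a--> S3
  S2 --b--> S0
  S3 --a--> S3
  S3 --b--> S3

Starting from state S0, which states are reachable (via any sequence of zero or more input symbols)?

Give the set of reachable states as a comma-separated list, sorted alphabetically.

BFS from S0:
  visit S0: S0--a-->S3 (new), S0--b-->S2 (new)
  visit S3: S3--a-->S3 (seen), S3--b-->S3 (seen)
  visit S2: S2--a-->S3 (seen), S2--b-->S0 (seen)

Answer: S0, S2, S3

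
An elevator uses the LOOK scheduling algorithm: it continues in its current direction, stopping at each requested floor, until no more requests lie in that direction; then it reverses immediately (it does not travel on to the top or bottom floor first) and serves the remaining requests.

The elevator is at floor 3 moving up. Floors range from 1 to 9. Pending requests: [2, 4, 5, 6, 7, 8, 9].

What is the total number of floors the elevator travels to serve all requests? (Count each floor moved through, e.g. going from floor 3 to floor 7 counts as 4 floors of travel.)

Answer: 13

Derivation:
Start at floor 3 moving up, LOOK stop order: [4, 5, 6, 7, 8, 9, 2]
  3 → 4: |4-3| = 1, total = 1
  4 → 5: |5-4| = 1, total = 2
  5 → 6: |6-5| = 1, total = 3
  6 → 7: |7-6| = 1, total = 4
  7 → 8: |8-7| = 1, total = 5
  8 → 9: |9-8| = 1, total = 6
  9 → 2: |2-9| = 7, total = 13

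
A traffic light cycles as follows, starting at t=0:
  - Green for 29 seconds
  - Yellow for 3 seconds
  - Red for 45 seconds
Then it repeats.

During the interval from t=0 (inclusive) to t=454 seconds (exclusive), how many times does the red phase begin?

Answer: 6

Derivation:
Cycle = 29+3+45 = 77s
red phase starts at t = k*77 + 32 for k=0,1,2,...
Need k*77+32 < 454 → k < 5.481
k ∈ {0, ..., 5} → 6 starts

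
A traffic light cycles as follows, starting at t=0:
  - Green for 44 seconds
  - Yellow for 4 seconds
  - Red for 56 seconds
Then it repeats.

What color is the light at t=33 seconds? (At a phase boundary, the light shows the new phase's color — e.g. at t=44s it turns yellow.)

Answer: green

Derivation:
Cycle length = 44 + 4 + 56 = 104s
t = 33, phase_t = 33 mod 104 = 33
33 < 44 (green end) → GREEN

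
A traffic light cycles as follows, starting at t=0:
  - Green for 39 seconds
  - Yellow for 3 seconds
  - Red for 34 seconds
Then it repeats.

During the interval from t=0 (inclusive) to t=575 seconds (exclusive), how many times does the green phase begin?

Cycle = 39+3+34 = 76s
green phase starts at t = k*76 + 0 for k=0,1,2,...
Need k*76+0 < 575 → k < 7.566
k ∈ {0, ..., 7} → 8 starts

Answer: 8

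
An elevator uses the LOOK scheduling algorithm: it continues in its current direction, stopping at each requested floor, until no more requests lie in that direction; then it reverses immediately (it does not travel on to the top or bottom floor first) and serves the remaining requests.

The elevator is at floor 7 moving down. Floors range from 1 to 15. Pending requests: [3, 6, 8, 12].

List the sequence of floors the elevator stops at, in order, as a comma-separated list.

Answer: 6, 3, 8, 12

Derivation:
Current: 7, moving DOWN
Serve below first (descending): [6, 3]
Then reverse, serve above (ascending): [8, 12]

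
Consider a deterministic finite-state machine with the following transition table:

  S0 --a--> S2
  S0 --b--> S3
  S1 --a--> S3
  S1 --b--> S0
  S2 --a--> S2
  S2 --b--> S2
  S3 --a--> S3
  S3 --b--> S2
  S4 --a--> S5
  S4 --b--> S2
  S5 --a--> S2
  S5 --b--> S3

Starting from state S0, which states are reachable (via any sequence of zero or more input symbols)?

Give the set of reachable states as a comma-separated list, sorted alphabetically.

BFS from S0:
  visit S0: S0--a-->S2 (new), S0--b-->S3 (new)
  visit S2: S2--a-->S2 (seen), S2--b-->S2 (seen)
  visit S3: S3--a-->S3 (seen), S3--b-->S2 (seen)

Answer: S0, S2, S3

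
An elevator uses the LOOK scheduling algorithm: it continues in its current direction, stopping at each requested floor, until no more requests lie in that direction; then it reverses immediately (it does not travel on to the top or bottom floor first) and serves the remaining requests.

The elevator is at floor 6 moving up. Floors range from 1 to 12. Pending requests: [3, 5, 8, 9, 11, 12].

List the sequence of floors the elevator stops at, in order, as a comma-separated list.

Answer: 8, 9, 11, 12, 5, 3

Derivation:
Current: 6, moving UP
Serve above first (ascending): [8, 9, 11, 12]
Then reverse, serve below (descending): [5, 3]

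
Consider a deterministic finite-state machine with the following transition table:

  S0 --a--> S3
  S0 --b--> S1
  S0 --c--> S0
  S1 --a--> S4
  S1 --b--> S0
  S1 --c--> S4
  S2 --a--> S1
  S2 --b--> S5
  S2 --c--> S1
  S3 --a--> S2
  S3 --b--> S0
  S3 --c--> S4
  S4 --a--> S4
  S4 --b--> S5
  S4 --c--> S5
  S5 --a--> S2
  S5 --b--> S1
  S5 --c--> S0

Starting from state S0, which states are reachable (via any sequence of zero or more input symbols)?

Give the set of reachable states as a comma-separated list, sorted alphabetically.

Answer: S0, S1, S2, S3, S4, S5

Derivation:
BFS from S0:
  visit S0: S0--a-->S3 (new), S0--b-->S1 (new), S0--c-->S0 (seen)
  visit S3: S3--a-->S2 (new), S3--b-->S0 (seen), S3--c-->S4 (new)
  visit S1: S1--a-->S4 (seen), S1--b-->S0 (seen), S1--c-->S4 (seen)
  visit S2: S2--a-->S1 (seen), S2--b-->S5 (new), S2--c-->S1 (seen)
  visit S4: S4--a-->S4 (seen), S4--b-->S5 (seen), S4--c-->S5 (seen)
  visit S5: S5--a-->S2 (seen), S5--b-->S1 (seen), S5--c-->S0 (seen)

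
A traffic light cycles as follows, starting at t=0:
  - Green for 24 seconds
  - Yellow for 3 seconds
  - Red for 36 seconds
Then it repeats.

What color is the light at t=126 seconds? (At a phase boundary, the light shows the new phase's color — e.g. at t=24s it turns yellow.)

Answer: green

Derivation:
Cycle length = 24 + 3 + 36 = 63s
t = 126, phase_t = 126 mod 63 = 0
0 < 24 (green end) → GREEN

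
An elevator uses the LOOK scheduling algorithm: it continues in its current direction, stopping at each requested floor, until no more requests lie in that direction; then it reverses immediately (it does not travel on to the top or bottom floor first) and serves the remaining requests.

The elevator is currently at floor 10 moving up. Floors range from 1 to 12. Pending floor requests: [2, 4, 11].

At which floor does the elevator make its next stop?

Current floor: 10, direction: up
Requests above: [11]
Requests below: [2, 4]
Moving up and requests lie above → nearest above is min([11]) = 11

Answer: 11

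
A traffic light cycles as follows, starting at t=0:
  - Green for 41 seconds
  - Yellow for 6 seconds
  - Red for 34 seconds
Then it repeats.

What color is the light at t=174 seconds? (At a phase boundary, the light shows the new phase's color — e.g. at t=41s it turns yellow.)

Answer: green

Derivation:
Cycle length = 41 + 6 + 34 = 81s
t = 174, phase_t = 174 mod 81 = 12
12 < 41 (green end) → GREEN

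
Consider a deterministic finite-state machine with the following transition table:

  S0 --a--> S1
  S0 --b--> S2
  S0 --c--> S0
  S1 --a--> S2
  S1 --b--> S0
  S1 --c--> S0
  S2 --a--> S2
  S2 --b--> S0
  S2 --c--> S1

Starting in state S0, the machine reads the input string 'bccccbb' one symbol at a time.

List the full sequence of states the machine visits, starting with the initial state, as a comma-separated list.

Start: S0
  read 'b': S0 --b--> S2
  read 'c': S2 --c--> S1
  read 'c': S1 --c--> S0
  read 'c': S0 --c--> S0
  read 'c': S0 --c--> S0
  read 'b': S0 --b--> S2
  read 'b': S2 --b--> S0

Answer: S0, S2, S1, S0, S0, S0, S2, S0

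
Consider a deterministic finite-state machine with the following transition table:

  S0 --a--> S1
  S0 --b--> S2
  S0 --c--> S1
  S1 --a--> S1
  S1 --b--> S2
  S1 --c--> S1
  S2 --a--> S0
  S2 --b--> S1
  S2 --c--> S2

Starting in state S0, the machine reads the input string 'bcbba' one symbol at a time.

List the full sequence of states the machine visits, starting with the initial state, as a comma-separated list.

Answer: S0, S2, S2, S1, S2, S0

Derivation:
Start: S0
  read 'b': S0 --b--> S2
  read 'c': S2 --c--> S2
  read 'b': S2 --b--> S1
  read 'b': S1 --b--> S2
  read 'a': S2 --a--> S0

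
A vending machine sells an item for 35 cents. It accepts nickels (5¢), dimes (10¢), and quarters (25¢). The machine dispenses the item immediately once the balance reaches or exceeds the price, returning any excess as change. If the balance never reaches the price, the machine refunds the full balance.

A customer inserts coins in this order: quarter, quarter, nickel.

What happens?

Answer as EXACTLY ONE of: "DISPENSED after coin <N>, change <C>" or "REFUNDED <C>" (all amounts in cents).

Answer: DISPENSED after coin 2, change 15

Derivation:
Price: 35¢
Coin 1 (quarter, 25¢): balance = 25¢
Coin 2 (quarter, 25¢): balance = 50¢
  → balance >= price → DISPENSE, change = 50 - 35 = 15¢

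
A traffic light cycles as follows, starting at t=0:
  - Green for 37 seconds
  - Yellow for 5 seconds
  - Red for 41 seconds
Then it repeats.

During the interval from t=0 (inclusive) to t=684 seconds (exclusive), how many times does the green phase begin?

Answer: 9

Derivation:
Cycle = 37+5+41 = 83s
green phase starts at t = k*83 + 0 for k=0,1,2,...
Need k*83+0 < 684 → k < 8.241
k ∈ {0, ..., 8} → 9 starts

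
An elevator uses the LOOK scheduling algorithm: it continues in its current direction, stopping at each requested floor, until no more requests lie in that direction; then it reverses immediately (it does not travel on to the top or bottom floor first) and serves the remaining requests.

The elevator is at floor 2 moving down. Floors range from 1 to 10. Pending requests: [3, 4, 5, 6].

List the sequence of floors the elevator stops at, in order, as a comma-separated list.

Answer: 3, 4, 5, 6

Derivation:
Current: 2, moving DOWN
Serve below first (descending): []
Then reverse, serve above (ascending): [3, 4, 5, 6]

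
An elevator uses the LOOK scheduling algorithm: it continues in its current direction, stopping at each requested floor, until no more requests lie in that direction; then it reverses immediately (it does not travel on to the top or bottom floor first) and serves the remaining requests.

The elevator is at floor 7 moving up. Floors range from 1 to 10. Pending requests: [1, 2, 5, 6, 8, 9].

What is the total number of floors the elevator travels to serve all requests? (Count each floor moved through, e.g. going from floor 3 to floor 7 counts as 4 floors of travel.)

Start at floor 7 moving up, LOOK stop order: [8, 9, 6, 5, 2, 1]
  7 → 8: |8-7| = 1, total = 1
  8 → 9: |9-8| = 1, total = 2
  9 → 6: |6-9| = 3, total = 5
  6 → 5: |5-6| = 1, total = 6
  5 → 2: |2-5| = 3, total = 9
  2 → 1: |1-2| = 1, total = 10

Answer: 10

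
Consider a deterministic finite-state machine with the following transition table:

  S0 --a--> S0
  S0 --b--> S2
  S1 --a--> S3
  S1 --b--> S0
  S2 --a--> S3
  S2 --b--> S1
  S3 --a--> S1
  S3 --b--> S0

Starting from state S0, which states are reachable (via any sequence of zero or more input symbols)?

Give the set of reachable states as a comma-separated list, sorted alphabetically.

BFS from S0:
  visit S0: S0--a-->S0 (seen), S0--b-->S2 (new)
  visit S2: S2--a-->S3 (new), S2--b-->S1 (new)
  visit S3: S3--a-->S1 (seen), S3--b-->S0 (seen)
  visit S1: S1--a-->S3 (seen), S1--b-->S0 (seen)

Answer: S0, S1, S2, S3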